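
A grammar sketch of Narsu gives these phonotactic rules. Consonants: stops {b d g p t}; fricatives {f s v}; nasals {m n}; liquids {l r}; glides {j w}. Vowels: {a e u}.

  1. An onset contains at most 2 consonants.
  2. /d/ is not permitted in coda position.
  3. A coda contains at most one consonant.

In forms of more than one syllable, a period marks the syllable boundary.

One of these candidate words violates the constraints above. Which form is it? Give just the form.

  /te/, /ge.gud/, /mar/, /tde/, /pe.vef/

/te/ — σ1 onset /t/, coda /∅/ ok → licit
/ge.gud/ — violates constraint 2: syllable 2 coda contains /d/ → illicit
/mar/ — σ1 onset /m/, coda /r/ ok → licit
/tde/ — σ1 onset /td/ (2C), coda /∅/ ok → licit
/pe.vef/ — σ1 onset /p/, coda /∅/ ok; σ2 onset /v/, coda /f/ ok → licit

/ge.gud/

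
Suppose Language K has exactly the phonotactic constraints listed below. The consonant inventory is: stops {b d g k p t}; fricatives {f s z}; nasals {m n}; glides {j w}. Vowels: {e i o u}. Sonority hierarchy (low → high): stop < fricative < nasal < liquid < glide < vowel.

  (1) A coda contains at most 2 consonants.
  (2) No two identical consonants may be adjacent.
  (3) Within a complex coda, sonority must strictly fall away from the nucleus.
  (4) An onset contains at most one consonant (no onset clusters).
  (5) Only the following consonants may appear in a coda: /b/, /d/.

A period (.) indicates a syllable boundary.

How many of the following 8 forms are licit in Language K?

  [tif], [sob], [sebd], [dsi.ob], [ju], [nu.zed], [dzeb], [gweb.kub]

[tif] — violates constraint 5: syllable 1 coda contains /f/, which is not a licensed coda consonant → illicit
[sob] — σ1 onset /s/, coda /b/ ok → licit
[sebd] — violates constraint 3: syllable 1 coda /bd/: /b/ (stop, 1) → /d/ (stop, 1) does not fall → illicit
[dsi.ob] — violates constraint 4: syllable 1 onset /ds/ has 2 consonants (> 1) → illicit
[ju] — σ1 onset /j/, coda /∅/ ok → licit
[nu.zed] — σ1 onset /n/, coda /∅/ ok; σ2 onset /z/, coda /d/ ok → licit
[dzeb] — violates constraint 4: syllable 1 onset /dz/ has 2 consonants (> 1) → illicit
[gweb.kub] — violates constraint 4: syllable 1 onset /gw/ has 2 consonants (> 1) → illicit
Licit: [sob], [ju], [nu.zed] → 3.

3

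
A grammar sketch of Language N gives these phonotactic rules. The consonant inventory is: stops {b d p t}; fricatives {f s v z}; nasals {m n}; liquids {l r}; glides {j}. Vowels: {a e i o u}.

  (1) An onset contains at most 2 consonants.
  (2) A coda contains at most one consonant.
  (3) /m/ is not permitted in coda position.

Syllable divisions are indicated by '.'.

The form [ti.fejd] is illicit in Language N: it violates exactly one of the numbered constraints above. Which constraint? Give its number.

2

[ti.fejd]: syllable 2 coda /jd/ has 2 consonants (> 1).
This is a violation of constraint 2: "A coda contains at most one consonant."
The remaining constraints (1, 3) are satisfied.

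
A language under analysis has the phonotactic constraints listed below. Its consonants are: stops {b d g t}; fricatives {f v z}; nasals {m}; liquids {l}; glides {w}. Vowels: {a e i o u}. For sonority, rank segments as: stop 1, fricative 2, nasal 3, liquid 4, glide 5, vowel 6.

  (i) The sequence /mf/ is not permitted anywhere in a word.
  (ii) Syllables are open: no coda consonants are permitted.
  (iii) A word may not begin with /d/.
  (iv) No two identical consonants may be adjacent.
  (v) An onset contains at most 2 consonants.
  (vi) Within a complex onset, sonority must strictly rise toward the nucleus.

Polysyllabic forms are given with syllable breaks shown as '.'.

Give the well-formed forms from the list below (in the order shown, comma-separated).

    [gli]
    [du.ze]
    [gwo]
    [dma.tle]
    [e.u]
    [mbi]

[gli], [gwo], [e.u]

[gli] — σ1 onset /gl/ (1→4 rises), coda /∅/ ok → well-formed
[du.ze] — violates constraint (iii): word begins with /d/ → ill-formed
[gwo] — σ1 onset /gw/ (1→5 rises), coda /∅/ ok → well-formed
[dma.tle] — violates constraint (iii): word begins with /d/ → ill-formed
[e.u] — σ1 onset /∅/, coda /∅/ ok; σ2 onset /∅/, coda /∅/ ok → well-formed
[mbi] — violates constraint (vi): syllable 1 onset /mb/: /m/ (nasal, 3) → /b/ (stop, 1) does not rise → ill-formed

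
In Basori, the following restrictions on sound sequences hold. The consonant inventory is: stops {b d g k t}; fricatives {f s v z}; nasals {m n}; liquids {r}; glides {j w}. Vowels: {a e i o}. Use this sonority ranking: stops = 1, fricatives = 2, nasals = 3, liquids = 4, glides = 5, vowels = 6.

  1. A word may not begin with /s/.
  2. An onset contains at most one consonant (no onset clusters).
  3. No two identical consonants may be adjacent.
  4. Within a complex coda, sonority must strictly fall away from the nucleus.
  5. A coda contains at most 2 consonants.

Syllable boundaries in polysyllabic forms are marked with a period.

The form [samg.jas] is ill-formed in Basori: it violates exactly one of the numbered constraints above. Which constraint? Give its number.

[samg.jas]: word begins with /s/.
This is a violation of constraint 1: "A word may not begin with /s/."
The remaining constraints (2, 3, 4, 5) are satisfied.

1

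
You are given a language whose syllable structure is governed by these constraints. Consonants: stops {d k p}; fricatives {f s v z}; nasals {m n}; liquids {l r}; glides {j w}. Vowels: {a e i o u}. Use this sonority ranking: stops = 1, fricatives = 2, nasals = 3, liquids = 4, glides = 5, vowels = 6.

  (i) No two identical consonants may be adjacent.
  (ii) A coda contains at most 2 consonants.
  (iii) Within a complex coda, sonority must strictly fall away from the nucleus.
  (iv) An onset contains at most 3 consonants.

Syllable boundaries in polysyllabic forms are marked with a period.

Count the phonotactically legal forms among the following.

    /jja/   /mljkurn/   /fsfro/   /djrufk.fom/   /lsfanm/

1

/jja/ — violates constraint (i): adjacent identical consonants /jj/ → phonotactically illegal
/mljkurn/ — violates constraint (iv): syllable 1 onset /mljk/ has 4 consonants (> 3) → phonotactically illegal
/fsfro/ — violates constraint (iv): syllable 1 onset /fsfr/ has 4 consonants (> 3) → phonotactically illegal
/djrufk.fom/ — σ1 onset /djr/ (3C), coda /fk/ (2→1 falls) ok; σ2 onset /f/, coda /m/ ok → phonotactically legal
/lsfanm/ — violates constraint (iii): syllable 1 coda /nm/: /n/ (nasal, 3) → /m/ (nasal, 3) does not fall → phonotactically illegal
Phonotactically legal: /djrufk.fom/ → 1.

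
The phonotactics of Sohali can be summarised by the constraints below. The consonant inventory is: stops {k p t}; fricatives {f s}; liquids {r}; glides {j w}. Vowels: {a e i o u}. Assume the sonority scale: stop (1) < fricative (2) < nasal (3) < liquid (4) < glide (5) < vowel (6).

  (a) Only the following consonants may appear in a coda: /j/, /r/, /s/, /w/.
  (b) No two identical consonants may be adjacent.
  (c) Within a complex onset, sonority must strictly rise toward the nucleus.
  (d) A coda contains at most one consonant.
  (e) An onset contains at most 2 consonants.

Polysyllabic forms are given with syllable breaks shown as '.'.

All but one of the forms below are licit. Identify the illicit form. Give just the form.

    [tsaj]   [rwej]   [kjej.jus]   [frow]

[tsaj] — σ1 onset /ts/ (1→2 rises), coda /j/ ok → licit
[rwej] — σ1 onset /rw/ (4→5 rises), coda /j/ ok → licit
[kjej.jus] — violates constraint (b): adjacent identical consonants /jj/ → illicit
[frow] — σ1 onset /fr/ (2→4 rises), coda /w/ ok → licit

[kjej.jus]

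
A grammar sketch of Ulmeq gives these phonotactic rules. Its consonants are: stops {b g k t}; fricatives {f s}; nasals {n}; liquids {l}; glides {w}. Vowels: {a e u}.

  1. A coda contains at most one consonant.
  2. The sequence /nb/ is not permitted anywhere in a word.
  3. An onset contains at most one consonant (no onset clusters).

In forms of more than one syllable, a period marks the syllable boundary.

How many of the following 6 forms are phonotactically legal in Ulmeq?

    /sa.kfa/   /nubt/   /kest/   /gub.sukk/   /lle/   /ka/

/sa.kfa/ — violates constraint 3: syllable 2 onset /kf/ has 2 consonants (> 1) → phonotactically illegal
/nubt/ — violates constraint 1: syllable 1 coda /bt/ has 2 consonants (> 1) → phonotactically illegal
/kest/ — violates constraint 1: syllable 1 coda /st/ has 2 consonants (> 1) → phonotactically illegal
/gub.sukk/ — violates constraint 1: syllable 2 coda /kk/ has 2 consonants (> 1) → phonotactically illegal
/lle/ — violates constraint 3: syllable 1 onset /ll/ has 2 consonants (> 1) → phonotactically illegal
/ka/ — σ1 onset /k/, coda /∅/ ok → phonotactically legal
Phonotactically legal: /ka/ → 1.

1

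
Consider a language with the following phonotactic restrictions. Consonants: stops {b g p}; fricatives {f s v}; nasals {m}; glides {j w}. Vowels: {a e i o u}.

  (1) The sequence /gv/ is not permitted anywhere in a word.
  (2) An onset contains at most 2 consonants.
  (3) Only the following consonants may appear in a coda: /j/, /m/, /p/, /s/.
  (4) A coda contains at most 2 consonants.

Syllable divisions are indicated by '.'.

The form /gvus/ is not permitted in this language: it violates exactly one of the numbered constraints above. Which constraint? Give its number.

1

/gvus/: contains banned sequence /gv/.
This is a violation of constraint 1: "The sequence /gv/ is not permitted anywhere in a word."
The remaining constraints (2, 3, 4) are satisfied.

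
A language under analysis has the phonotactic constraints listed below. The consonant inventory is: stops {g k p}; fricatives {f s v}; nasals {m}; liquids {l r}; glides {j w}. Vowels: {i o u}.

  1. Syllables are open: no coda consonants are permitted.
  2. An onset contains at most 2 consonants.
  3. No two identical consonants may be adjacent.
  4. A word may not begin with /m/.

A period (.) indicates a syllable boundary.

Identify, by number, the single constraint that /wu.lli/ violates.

3

/wu.lli/: adjacent identical consonants /ll/.
This is a violation of constraint 3: "No two identical consonants may be adjacent."
The remaining constraints (1, 2, 4) are satisfied.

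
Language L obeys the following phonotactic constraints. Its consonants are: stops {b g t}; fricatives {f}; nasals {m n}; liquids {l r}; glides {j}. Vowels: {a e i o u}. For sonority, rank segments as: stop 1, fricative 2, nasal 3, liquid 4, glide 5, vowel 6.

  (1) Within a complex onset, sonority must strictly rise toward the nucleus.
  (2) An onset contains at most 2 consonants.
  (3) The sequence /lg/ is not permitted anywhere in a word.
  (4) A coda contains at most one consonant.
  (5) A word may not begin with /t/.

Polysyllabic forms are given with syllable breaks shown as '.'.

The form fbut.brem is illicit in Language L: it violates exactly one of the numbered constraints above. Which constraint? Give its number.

fbut.brem: syllable 1 onset /fb/: /f/ (fricative, 2) → /b/ (stop, 1) does not rise.
This is a violation of constraint 1: "Within a complex onset, sonority must strictly rise toward the nucleus."
The remaining constraints (2, 3, 4, 5) are satisfied.

1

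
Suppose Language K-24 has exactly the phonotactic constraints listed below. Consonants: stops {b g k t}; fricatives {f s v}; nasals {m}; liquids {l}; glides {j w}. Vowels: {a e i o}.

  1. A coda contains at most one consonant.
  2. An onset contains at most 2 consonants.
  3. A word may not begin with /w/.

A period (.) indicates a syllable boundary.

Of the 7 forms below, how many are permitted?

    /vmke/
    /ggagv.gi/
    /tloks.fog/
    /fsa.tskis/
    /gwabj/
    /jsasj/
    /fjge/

0

/vmke/ — violates constraint 2: syllable 1 onset /vmk/ has 3 consonants (> 2) → not permitted
/ggagv.gi/ — violates constraint 1: syllable 1 coda /gv/ has 2 consonants (> 1) → not permitted
/tloks.fog/ — violates constraint 1: syllable 1 coda /ks/ has 2 consonants (> 1) → not permitted
/fsa.tskis/ — violates constraint 2: syllable 2 onset /tsk/ has 3 consonants (> 2) → not permitted
/gwabj/ — violates constraint 1: syllable 1 coda /bj/ has 2 consonants (> 1) → not permitted
/jsasj/ — violates constraint 1: syllable 1 coda /sj/ has 2 consonants (> 1) → not permitted
/fjge/ — violates constraint 2: syllable 1 onset /fjg/ has 3 consonants (> 2) → not permitted
No form is permitted → 0.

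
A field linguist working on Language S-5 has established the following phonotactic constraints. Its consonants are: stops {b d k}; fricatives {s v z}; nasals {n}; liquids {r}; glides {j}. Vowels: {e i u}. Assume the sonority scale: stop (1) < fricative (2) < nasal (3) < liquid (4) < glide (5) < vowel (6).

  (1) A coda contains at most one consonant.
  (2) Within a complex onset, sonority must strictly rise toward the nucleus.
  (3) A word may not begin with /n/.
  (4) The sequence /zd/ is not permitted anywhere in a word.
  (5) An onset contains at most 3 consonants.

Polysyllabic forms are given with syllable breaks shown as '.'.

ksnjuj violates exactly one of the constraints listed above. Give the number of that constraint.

ksnjuj: syllable 1 onset /ksnj/ has 4 consonants (> 3).
This is a violation of constraint 5: "An onset contains at most 3 consonants."
The remaining constraints (1, 2, 3, 4) are satisfied.

5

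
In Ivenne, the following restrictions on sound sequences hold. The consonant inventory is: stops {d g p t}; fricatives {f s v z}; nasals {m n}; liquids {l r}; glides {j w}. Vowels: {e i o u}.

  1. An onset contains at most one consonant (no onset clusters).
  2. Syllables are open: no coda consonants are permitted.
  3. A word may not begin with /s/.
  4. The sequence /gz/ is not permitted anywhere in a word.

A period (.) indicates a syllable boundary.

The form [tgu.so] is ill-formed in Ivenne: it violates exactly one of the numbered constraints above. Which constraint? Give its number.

[tgu.so]: syllable 1 onset /tg/ has 2 consonants (> 1).
This is a violation of constraint 1: "An onset contains at most one consonant (no onset clusters)."
The remaining constraints (2, 3, 4) are satisfied.

1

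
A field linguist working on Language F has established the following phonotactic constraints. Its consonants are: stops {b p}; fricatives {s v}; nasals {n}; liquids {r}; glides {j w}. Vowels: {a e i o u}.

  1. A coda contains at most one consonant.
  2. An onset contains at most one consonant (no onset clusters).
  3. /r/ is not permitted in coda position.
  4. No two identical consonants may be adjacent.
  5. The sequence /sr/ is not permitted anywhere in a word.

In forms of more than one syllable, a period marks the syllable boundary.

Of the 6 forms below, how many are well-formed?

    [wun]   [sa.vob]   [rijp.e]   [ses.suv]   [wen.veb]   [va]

[wun] — σ1 onset /w/, coda /n/ ok → well-formed
[sa.vob] — σ1 onset /s/, coda /∅/ ok; σ2 onset /v/, coda /b/ ok → well-formed
[rijp.e] — violates constraint 1: syllable 1 coda /jp/ has 2 consonants (> 1) → ill-formed
[ses.suv] — violates constraint 4: adjacent identical consonants /ss/ → ill-formed
[wen.veb] — σ1 onset /w/, coda /n/ ok; σ2 onset /v/, coda /b/ ok → well-formed
[va] — σ1 onset /v/, coda /∅/ ok → well-formed
Well-formed: [wun], [sa.vob], [wen.veb], [va] → 4.

4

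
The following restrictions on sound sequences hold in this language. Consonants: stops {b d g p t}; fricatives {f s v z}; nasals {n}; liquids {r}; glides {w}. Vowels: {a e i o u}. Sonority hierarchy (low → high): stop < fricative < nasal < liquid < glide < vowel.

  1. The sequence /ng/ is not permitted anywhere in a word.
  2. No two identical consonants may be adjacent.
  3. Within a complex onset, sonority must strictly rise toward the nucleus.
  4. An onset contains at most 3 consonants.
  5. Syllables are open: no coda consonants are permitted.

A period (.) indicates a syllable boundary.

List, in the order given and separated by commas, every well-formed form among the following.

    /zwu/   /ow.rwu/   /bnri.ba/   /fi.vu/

/zwu/ — σ1 onset /zw/ (2→5 rises), coda /∅/ ok → well-formed
/ow.rwu/ — violates constraint 5: syllable 1 coda /w/ has 1 consonant (> 0) → ill-formed
/bnri.ba/ — σ1 onset /bnr/ (1→3→4 rises), coda /∅/ ok; σ2 onset /b/, coda /∅/ ok → well-formed
/fi.vu/ — σ1 onset /f/, coda /∅/ ok; σ2 onset /v/, coda /∅/ ok → well-formed

/zwu/, /bnri.ba/, /fi.vu/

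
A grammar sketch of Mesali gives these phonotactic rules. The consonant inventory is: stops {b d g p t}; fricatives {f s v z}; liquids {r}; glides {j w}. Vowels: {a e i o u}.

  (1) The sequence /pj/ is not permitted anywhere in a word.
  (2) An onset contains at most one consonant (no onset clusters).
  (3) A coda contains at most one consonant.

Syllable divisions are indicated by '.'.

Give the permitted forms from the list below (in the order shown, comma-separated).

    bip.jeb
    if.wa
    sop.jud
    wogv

if.wa

bip.jeb — violates constraint 1: contains banned sequence /pj/ → not permitted
if.wa — σ1 onset /∅/, coda /f/ ok; σ2 onset /w/, coda /∅/ ok → permitted
sop.jud — violates constraint 1: contains banned sequence /pj/ → not permitted
wogv — violates constraint 3: syllable 1 coda /gv/ has 2 consonants (> 1) → not permitted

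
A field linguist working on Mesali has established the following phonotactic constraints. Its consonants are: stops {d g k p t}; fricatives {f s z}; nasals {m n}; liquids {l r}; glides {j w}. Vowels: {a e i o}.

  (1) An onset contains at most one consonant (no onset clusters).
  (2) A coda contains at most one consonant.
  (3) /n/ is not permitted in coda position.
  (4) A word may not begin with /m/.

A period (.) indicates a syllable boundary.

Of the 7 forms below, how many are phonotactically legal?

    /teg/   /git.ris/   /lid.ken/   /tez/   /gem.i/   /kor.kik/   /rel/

/teg/ — σ1 onset /t/, coda /g/ ok → phonotactically legal
/git.ris/ — σ1 onset /g/, coda /t/ ok; σ2 onset /r/, coda /s/ ok → phonotactically legal
/lid.ken/ — violates constraint 3: syllable 2 coda contains /n/ → phonotactically illegal
/tez/ — σ1 onset /t/, coda /z/ ok → phonotactically legal
/gem.i/ — σ1 onset /g/, coda /m/ ok; σ2 onset /∅/, coda /∅/ ok → phonotactically legal
/kor.kik/ — σ1 onset /k/, coda /r/ ok; σ2 onset /k/, coda /k/ ok → phonotactically legal
/rel/ — σ1 onset /r/, coda /l/ ok → phonotactically legal
Phonotactically legal: /teg/, /git.ris/, /tez/, /gem.i/, /kor.kik/, /rel/ → 6.

6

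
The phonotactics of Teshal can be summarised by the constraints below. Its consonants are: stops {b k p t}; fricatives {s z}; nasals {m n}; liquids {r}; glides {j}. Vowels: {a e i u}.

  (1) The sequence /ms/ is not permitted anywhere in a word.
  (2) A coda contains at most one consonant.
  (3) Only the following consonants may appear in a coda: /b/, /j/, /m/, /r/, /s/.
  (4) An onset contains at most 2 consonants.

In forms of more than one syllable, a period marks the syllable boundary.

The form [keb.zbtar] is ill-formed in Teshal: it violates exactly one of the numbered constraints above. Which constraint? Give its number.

[keb.zbtar]: syllable 2 onset /zbt/ has 3 consonants (> 2).
This is a violation of constraint 4: "An onset contains at most 2 consonants."
The remaining constraints (1, 2, 3) are satisfied.

4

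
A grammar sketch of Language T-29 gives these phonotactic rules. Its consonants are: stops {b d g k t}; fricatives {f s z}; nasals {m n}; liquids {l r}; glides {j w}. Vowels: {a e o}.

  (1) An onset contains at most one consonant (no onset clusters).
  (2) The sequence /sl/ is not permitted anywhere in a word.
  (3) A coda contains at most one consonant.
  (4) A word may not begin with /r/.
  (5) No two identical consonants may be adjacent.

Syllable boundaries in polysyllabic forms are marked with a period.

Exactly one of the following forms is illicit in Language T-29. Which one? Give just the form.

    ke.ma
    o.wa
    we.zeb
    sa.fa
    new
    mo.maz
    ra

ke.ma — σ1 onset /k/, coda /∅/ ok; σ2 onset /m/, coda /∅/ ok → licit
o.wa — σ1 onset /∅/, coda /∅/ ok; σ2 onset /w/, coda /∅/ ok → licit
we.zeb — σ1 onset /w/, coda /∅/ ok; σ2 onset /z/, coda /b/ ok → licit
sa.fa — σ1 onset /s/, coda /∅/ ok; σ2 onset /f/, coda /∅/ ok → licit
new — σ1 onset /n/, coda /w/ ok → licit
mo.maz — σ1 onset /m/, coda /∅/ ok; σ2 onset /m/, coda /z/ ok → licit
ra — violates constraint 4: word begins with /r/ → illicit

ra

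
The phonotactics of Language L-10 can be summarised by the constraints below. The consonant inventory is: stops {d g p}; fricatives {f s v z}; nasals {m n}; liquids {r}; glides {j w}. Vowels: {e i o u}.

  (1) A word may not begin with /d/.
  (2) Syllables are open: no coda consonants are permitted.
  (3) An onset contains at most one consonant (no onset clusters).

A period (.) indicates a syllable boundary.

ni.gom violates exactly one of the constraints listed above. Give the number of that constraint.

2

ni.gom: syllable 2 coda /m/ has 1 consonant (> 0).
This is a violation of constraint 2: "Syllables are open: no coda consonants are permitted."
The remaining constraints (1, 3) are satisfied.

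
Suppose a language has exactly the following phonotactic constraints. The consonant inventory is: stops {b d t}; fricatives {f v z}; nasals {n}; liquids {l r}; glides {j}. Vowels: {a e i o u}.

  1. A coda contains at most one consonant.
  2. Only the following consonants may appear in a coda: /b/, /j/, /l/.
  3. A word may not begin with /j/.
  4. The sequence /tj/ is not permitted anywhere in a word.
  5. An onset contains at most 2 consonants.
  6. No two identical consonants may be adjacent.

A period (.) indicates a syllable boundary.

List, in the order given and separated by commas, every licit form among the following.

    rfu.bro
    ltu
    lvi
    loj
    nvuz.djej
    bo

rfu.bro, ltu, lvi, loj, bo

rfu.bro — σ1 onset /rf/ (2C), coda /∅/ ok; σ2 onset /br/ (2C), coda /∅/ ok → licit
ltu — σ1 onset /lt/ (2C), coda /∅/ ok → licit
lvi — σ1 onset /lv/ (2C), coda /∅/ ok → licit
loj — σ1 onset /l/, coda /j/ ok → licit
nvuz.djej — violates constraint 2: syllable 1 coda contains /z/, which is not a licensed coda consonant → illicit
bo — σ1 onset /b/, coda /∅/ ok → licit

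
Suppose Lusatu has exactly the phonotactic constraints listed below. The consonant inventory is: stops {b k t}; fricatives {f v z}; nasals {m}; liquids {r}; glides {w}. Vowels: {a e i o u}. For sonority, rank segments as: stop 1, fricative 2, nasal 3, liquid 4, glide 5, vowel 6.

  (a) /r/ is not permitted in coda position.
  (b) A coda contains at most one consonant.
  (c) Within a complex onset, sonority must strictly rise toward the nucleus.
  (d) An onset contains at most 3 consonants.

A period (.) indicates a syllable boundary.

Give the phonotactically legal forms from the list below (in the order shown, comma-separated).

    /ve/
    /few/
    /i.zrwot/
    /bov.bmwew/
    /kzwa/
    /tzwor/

/ve/ — σ1 onset /v/, coda /∅/ ok → phonotactically legal
/few/ — σ1 onset /f/, coda /w/ ok → phonotactically legal
/i.zrwot/ — σ1 onset /∅/, coda /∅/ ok; σ2 onset /zrw/ (2→4→5 rises), coda /t/ ok → phonotactically legal
/bov.bmwew/ — σ1 onset /b/, coda /v/ ok; σ2 onset /bmw/ (1→3→5 rises), coda /w/ ok → phonotactically legal
/kzwa/ — σ1 onset /kzw/ (1→2→5 rises), coda /∅/ ok → phonotactically legal
/tzwor/ — violates constraint (a): syllable 1 coda contains /r/ → phonotactically illegal

/ve/, /few/, /i.zrwot/, /bov.bmwew/, /kzwa/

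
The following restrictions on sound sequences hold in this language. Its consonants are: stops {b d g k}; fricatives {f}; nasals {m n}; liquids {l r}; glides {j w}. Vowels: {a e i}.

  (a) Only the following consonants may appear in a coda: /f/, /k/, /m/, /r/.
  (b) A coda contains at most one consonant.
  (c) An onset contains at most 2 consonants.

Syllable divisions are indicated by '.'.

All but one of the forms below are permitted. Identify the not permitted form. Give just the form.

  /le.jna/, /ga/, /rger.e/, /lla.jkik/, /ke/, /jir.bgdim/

/jir.bgdim/

/le.jna/ — σ1 onset /l/, coda /∅/ ok; σ2 onset /jn/ (2C), coda /∅/ ok → permitted
/ga/ — σ1 onset /g/, coda /∅/ ok → permitted
/rger.e/ — σ1 onset /rg/ (2C), coda /r/ ok; σ2 onset /∅/, coda /∅/ ok → permitted
/lla.jkik/ — σ1 onset /ll/ (2C), coda /∅/ ok; σ2 onset /jk/ (2C), coda /k/ ok → permitted
/ke/ — σ1 onset /k/, coda /∅/ ok → permitted
/jir.bgdim/ — violates constraint (c): syllable 2 onset /bgd/ has 3 consonants (> 2) → not permitted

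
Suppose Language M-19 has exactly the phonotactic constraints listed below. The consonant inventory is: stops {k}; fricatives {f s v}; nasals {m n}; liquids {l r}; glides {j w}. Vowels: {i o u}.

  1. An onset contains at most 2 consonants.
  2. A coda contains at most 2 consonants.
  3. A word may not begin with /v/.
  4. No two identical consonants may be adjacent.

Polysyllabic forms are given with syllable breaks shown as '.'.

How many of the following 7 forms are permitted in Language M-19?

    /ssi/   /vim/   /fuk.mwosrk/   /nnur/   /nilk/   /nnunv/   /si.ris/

2

/ssi/ — violates constraint 4: adjacent identical consonants /ss/ → not permitted
/vim/ — violates constraint 3: word begins with /v/ → not permitted
/fuk.mwosrk/ — violates constraint 2: syllable 2 coda /srk/ has 3 consonants (> 2) → not permitted
/nnur/ — violates constraint 4: adjacent identical consonants /nn/ → not permitted
/nilk/ — σ1 onset /n/, coda /lk/ (2C) ok → permitted
/nnunv/ — violates constraint 4: adjacent identical consonants /nn/ → not permitted
/si.ris/ — σ1 onset /s/, coda /∅/ ok; σ2 onset /r/, coda /s/ ok → permitted
Permitted: /nilk/, /si.ris/ → 2.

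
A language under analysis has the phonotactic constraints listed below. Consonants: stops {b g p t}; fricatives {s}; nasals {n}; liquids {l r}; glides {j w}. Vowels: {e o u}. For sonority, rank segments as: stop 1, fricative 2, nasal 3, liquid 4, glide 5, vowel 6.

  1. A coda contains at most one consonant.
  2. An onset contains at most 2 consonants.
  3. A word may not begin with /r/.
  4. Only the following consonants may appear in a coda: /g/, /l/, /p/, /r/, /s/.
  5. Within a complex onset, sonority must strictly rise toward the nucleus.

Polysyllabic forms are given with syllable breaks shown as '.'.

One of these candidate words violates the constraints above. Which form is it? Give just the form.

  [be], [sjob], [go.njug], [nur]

[be] — σ1 onset /b/, coda /∅/ ok → permitted
[sjob] — violates constraint 4: syllable 1 coda contains /b/, which is not a licensed coda consonant → not permitted
[go.njug] — σ1 onset /g/, coda /∅/ ok; σ2 onset /nj/ (3→5 rises), coda /g/ ok → permitted
[nur] — σ1 onset /n/, coda /r/ ok → permitted

[sjob]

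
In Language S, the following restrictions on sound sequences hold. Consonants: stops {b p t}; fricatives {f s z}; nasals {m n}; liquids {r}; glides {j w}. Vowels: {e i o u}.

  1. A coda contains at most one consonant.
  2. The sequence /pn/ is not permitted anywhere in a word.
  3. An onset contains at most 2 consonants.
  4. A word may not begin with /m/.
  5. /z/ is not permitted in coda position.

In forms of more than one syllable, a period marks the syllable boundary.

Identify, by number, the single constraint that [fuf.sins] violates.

1

[fuf.sins]: syllable 2 coda /ns/ has 2 consonants (> 1).
This is a violation of constraint 1: "A coda contains at most one consonant."
The remaining constraints (2, 3, 4, 5) are satisfied.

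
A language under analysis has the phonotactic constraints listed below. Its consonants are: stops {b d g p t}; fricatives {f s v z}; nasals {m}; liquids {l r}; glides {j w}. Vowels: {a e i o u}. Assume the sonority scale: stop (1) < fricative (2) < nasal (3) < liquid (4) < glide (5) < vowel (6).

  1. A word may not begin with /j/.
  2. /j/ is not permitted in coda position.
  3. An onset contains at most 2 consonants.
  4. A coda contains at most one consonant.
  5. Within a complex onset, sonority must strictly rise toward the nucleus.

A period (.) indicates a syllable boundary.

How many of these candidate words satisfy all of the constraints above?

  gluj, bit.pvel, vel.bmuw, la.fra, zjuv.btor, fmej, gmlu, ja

3

gluj — violates constraint 2: syllable 1 coda contains /j/ → not permitted
bit.pvel — σ1 onset /b/, coda /t/ ok; σ2 onset /pv/ (1→2 rises), coda /l/ ok → permitted
vel.bmuw — σ1 onset /v/, coda /l/ ok; σ2 onset /bm/ (1→3 rises), coda /w/ ok → permitted
la.fra — σ1 onset /l/, coda /∅/ ok; σ2 onset /fr/ (2→4 rises), coda /∅/ ok → permitted
zjuv.btor — violates constraint 5: syllable 2 onset /bt/: /b/ (stop, 1) → /t/ (stop, 1) does not rise → not permitted
fmej — violates constraint 2: syllable 1 coda contains /j/ → not permitted
gmlu — violates constraint 3: syllable 1 onset /gml/ has 3 consonants (> 2) → not permitted
ja — violates constraint 1: word begins with /j/ → not permitted
Permitted: bit.pvel, vel.bmuw, la.fra → 3.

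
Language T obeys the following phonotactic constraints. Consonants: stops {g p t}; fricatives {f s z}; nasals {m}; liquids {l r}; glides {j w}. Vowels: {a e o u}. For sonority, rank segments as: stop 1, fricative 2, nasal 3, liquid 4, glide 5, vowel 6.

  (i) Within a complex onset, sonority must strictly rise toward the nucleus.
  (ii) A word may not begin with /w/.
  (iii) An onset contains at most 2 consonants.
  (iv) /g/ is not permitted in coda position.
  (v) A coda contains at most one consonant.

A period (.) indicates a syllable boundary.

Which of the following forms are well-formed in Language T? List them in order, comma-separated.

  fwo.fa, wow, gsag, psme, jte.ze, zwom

fwo.fa, zwom

fwo.fa — σ1 onset /fw/ (2→5 rises), coda /∅/ ok; σ2 onset /f/, coda /∅/ ok → well-formed
wow — violates constraint (ii): word begins with /w/ → ill-formed
gsag — violates constraint (iv): syllable 1 coda contains /g/ → ill-formed
psme — violates constraint (iii): syllable 1 onset /psm/ has 3 consonants (> 2) → ill-formed
jte.ze — violates constraint (i): syllable 1 onset /jt/: /j/ (glide, 5) → /t/ (stop, 1) does not rise → ill-formed
zwom — σ1 onset /zw/ (2→5 rises), coda /m/ ok → well-formed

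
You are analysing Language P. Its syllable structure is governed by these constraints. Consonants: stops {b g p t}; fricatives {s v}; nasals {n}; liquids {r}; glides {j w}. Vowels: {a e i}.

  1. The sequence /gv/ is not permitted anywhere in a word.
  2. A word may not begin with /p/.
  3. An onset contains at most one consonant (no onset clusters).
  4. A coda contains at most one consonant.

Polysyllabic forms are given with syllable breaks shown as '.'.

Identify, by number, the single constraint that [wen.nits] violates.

[wen.nits]: syllable 2 coda /ts/ has 2 consonants (> 1).
This is a violation of constraint 4: "A coda contains at most one consonant."
The remaining constraints (1, 2, 3) are satisfied.

4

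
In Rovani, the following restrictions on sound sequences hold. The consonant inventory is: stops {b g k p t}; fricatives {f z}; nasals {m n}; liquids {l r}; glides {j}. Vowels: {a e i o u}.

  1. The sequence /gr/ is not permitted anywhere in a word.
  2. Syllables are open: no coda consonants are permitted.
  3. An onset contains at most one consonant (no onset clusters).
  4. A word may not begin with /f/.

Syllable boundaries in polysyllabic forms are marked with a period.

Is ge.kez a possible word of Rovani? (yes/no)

no

ge.kez — violates constraint 2: syllable 2 coda /z/ has 1 consonant (> 0) → ill-formed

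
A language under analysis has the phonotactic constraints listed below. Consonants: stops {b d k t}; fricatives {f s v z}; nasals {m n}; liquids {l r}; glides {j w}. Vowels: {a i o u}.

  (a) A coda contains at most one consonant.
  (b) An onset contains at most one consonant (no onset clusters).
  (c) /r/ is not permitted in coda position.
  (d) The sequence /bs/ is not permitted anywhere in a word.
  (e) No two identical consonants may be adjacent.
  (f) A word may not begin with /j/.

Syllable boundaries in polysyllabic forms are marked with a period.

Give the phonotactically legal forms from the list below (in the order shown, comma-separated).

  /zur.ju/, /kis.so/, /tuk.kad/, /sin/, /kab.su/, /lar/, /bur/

/zur.ju/ — violates constraint (c): syllable 1 coda contains /r/ → phonotactically illegal
/kis.so/ — violates constraint (e): adjacent identical consonants /ss/ → phonotactically illegal
/tuk.kad/ — violates constraint (e): adjacent identical consonants /kk/ → phonotactically illegal
/sin/ — σ1 onset /s/, coda /n/ ok → phonotactically legal
/kab.su/ — violates constraint (d): contains banned sequence /bs/ → phonotactically illegal
/lar/ — violates constraint (c): syllable 1 coda contains /r/ → phonotactically illegal
/bur/ — violates constraint (c): syllable 1 coda contains /r/ → phonotactically illegal

/sin/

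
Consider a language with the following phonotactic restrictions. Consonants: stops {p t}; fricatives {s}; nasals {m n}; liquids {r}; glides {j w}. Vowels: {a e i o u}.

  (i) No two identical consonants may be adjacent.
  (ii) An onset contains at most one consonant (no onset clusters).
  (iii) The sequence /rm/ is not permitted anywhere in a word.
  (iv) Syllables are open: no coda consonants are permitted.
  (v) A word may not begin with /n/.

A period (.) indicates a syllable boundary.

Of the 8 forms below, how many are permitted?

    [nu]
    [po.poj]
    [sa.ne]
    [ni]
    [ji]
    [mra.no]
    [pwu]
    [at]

[nu] — violates constraint (v): word begins with /n/ → not permitted
[po.poj] — violates constraint (iv): syllable 2 coda /j/ has 1 consonant (> 0) → not permitted
[sa.ne] — σ1 onset /s/, coda /∅/ ok; σ2 onset /n/, coda /∅/ ok → permitted
[ni] — violates constraint (v): word begins with /n/ → not permitted
[ji] — σ1 onset /j/, coda /∅/ ok → permitted
[mra.no] — violates constraint (ii): syllable 1 onset /mr/ has 2 consonants (> 1) → not permitted
[pwu] — violates constraint (ii): syllable 1 onset /pw/ has 2 consonants (> 1) → not permitted
[at] — violates constraint (iv): syllable 1 coda /t/ has 1 consonant (> 0) → not permitted
Permitted: [sa.ne], [ji] → 2.

2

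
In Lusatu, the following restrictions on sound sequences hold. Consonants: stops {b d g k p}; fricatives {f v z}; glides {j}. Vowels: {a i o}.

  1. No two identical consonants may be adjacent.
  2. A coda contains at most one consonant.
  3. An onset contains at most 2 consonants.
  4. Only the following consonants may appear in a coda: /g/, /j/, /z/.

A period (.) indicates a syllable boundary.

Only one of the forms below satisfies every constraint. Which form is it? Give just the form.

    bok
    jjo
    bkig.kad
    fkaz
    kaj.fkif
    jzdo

fkaz

bok — violates constraint 4: syllable 1 coda contains /k/, which is not a licensed coda consonant → ill-formed
jjo — violates constraint 1: adjacent identical consonants /jj/ → ill-formed
bkig.kad — violates constraint 4: syllable 2 coda contains /d/, which is not a licensed coda consonant → ill-formed
fkaz — σ1 onset /fk/ (2C), coda /z/ ok → well-formed
kaj.fkif — violates constraint 4: syllable 2 coda contains /f/, which is not a licensed coda consonant → ill-formed
jzdo — violates constraint 3: syllable 1 onset /jzd/ has 3 consonants (> 2) → ill-formed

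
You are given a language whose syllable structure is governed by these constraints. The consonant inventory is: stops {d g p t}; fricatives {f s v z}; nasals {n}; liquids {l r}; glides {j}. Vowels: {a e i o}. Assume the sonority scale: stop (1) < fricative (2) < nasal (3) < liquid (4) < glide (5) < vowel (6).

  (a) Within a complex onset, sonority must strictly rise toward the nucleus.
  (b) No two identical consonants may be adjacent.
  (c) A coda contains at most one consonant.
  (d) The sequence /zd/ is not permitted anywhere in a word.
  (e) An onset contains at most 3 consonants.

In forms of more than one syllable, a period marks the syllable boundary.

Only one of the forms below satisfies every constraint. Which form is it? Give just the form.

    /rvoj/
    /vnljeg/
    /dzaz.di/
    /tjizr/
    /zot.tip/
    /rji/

/rji/

/rvoj/ — violates constraint (a): syllable 1 onset /rv/: /r/ (liquid, 4) → /v/ (fricative, 2) does not rise → ill-formed
/vnljeg/ — violates constraint (e): syllable 1 onset /vnlj/ has 4 consonants (> 3) → ill-formed
/dzaz.di/ — violates constraint (d): contains banned sequence /zd/ → ill-formed
/tjizr/ — violates constraint (c): syllable 1 coda /zr/ has 2 consonants (> 1) → ill-formed
/zot.tip/ — violates constraint (b): adjacent identical consonants /tt/ → ill-formed
/rji/ — σ1 onset /rj/ (4→5 rises), coda /∅/ ok → well-formed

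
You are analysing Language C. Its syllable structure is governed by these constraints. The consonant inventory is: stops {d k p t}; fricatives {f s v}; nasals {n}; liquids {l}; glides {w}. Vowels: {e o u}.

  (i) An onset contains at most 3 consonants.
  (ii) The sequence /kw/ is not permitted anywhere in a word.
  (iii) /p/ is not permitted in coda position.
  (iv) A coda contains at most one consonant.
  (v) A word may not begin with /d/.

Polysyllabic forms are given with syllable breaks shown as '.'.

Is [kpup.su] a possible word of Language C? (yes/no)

no

[kpup.su] — violates constraint (iii): syllable 1 coda contains /p/ → ill-formed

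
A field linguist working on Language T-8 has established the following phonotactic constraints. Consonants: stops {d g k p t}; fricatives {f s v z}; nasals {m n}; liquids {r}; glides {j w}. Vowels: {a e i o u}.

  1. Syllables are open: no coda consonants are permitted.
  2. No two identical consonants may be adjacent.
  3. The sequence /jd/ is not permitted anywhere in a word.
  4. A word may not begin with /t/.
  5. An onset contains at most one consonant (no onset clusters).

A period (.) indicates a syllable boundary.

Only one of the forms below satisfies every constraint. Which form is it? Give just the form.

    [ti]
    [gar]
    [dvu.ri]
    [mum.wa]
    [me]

[me]

[ti] — violates constraint 4: word begins with /t/ → not permitted
[gar] — violates constraint 1: syllable 1 coda /r/ has 1 consonant (> 0) → not permitted
[dvu.ri] — violates constraint 5: syllable 1 onset /dv/ has 2 consonants (> 1) → not permitted
[mum.wa] — violates constraint 1: syllable 1 coda /m/ has 1 consonant (> 0) → not permitted
[me] — σ1 onset /m/, coda /∅/ ok → permitted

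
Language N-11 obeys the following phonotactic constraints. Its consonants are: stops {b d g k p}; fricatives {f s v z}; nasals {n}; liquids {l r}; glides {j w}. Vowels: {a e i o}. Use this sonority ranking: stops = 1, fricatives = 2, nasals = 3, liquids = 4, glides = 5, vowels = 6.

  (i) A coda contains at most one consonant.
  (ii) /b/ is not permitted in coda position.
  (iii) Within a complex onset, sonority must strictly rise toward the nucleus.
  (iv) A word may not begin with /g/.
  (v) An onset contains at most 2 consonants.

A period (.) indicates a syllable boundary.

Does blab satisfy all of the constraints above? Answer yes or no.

no

blab — violates constraint (ii): syllable 1 coda contains /b/ → not permitted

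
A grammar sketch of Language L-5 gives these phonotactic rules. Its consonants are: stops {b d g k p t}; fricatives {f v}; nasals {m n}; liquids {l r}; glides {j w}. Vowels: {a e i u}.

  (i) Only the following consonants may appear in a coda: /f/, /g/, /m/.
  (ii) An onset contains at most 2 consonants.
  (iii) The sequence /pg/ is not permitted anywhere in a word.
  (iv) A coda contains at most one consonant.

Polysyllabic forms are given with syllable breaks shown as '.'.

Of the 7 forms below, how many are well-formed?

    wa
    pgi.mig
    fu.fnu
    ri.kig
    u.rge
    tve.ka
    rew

5

wa — σ1 onset /w/, coda /∅/ ok → well-formed
pgi.mig — violates constraint (iii): contains banned sequence /pg/ → ill-formed
fu.fnu — σ1 onset /f/, coda /∅/ ok; σ2 onset /fn/ (2C), coda /∅/ ok → well-formed
ri.kig — σ1 onset /r/, coda /∅/ ok; σ2 onset /k/, coda /g/ ok → well-formed
u.rge — σ1 onset /∅/, coda /∅/ ok; σ2 onset /rg/ (2C), coda /∅/ ok → well-formed
tve.ka — σ1 onset /tv/ (2C), coda /∅/ ok; σ2 onset /k/, coda /∅/ ok → well-formed
rew — violates constraint (i): syllable 1 coda contains /w/, which is not a licensed coda consonant → ill-formed
Well-formed: wa, fu.fnu, ri.kig, u.rge, tve.ka → 5.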